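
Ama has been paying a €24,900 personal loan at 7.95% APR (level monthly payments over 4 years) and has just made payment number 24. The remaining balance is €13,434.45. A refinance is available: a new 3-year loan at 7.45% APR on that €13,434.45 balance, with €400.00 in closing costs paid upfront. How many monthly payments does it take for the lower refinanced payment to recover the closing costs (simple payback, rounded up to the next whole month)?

3 months

Current payment = 24,900 × 7.95%/12 / (1 − (1+0.0066250)^−48) = €607.30.
Refinanced payment = 13,434.45 × 0.0062083 / (1 − (1+0.0062083)^−36) = €417.59.
Monthly savings = €607.30 − €417.59 = €189.71.
Break-even = €400.00 / €189.71 = 2.11 → 3 months.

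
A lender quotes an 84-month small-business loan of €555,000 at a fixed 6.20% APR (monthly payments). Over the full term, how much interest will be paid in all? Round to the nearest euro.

At 6.20% the monthly rate is 0.0051667, so the payment is 555,000 × 0.0051667 / (1 − 1.0051667^−84) = €8,161.07.
Total paid = 84 × €8,161.07 = €685,529.88; interest = €685,529.88 − €555,000 = €130,529.88.

€130,530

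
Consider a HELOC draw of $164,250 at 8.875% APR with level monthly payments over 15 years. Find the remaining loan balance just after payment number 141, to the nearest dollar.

$55,850

With monthly rate i = 8.875%/12 = 0.0073958, the balance after k of n payments is P · [(1+i)^n − (1+i)^k] / [(1+i)^n − 1].
(1+0.0073958)^180 = 3.76727258 and (1+0.0073958)^141 = 2.82631905, so the balance is 164,250 × (3.76727258 − 2.82631905) / (3.76727258 − 1) = $55,849.80.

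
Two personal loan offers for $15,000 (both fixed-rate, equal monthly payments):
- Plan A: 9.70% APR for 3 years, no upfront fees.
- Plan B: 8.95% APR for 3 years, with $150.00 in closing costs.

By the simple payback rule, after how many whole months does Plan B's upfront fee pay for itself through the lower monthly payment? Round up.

29 months

Plan A: at 9.70% the monthly rate is 0.0080833, so the payment is 15,000 × 0.0080833 / (1 − 1.0080833^−36) = $481.90.
Plan B: at 8.95% the monthly rate is 0.0074583, so the payment is 15,000 × 0.0074583 / (1 − 1.0074583^−36) = $476.65.
Monthly savings = $481.90 − $476.65 = $5.25.
Break-even = $150.00 / $5.25 = 28.57 → 29 months.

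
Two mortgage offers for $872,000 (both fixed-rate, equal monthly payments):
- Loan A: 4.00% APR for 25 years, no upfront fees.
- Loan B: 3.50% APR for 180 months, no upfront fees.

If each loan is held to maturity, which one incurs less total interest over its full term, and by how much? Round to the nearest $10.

Loan A: monthly rate = 4%/12 = 0.0033333; payment = 872,000 × 0.0033333 / (1 − (1+0.0033333)^−300) = $4,602.74.
Total interest on Loan A = 300 × $4,602.74 − $872,000 = $508,822.00.
Loan B: at 3.50% the monthly rate is 0.0029167, so the payment is 872,000 × 0.0029167 / (1 − 1.0029167^−180) = $6,233.78.
Total interest on Loan B = 180 × $6,233.78 − $872,000 = $250,080.40.
Loan B is lower by $258,741.60.

Loan B by $258,740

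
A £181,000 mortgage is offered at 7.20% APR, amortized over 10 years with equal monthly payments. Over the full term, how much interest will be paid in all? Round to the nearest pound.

£73,432

At 7.20% the monthly rate is 0.0060000, so the payment is 181,000 × 0.0060000 / (1 − 1.0060000^−120) = £2,120.27.
Total paid = 120 × £2,120.27 = £254,432.40; interest = £254,432.40 − £181,000 = £73,432.40.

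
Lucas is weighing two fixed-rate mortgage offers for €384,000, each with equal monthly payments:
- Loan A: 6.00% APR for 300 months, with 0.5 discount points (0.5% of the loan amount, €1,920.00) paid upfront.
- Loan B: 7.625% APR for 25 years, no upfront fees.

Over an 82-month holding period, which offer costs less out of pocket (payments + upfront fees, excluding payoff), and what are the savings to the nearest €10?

Loan A by €30,460

Loan A: monthly rate = 6%/12 = 0.0050000; payment = 384,000 × 0.0050000 / (1 − (1+0.0050000)^−300) = €2,474.12.
Loan B: at 7.625% the monthly rate is 0.0063542, so the payment is 384,000 × 0.0063542 / (1 − 1.0063542^−300) = €2,869.02.
Over 82 months: Loan A costs 82 × €2,474.12 + €1,920.00 = €204,797.84; Loan B costs 82 × €2,869.02 = €235,259.64.
Loan A is cheaper by €235,259.64 − €204,797.84 = €30,461.80.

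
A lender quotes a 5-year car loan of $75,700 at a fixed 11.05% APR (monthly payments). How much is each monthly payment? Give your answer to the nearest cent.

At 11.05% the monthly rate is 0.0092083, so the payment is 75,700 × 0.0092083 / (1 − 1.0092083^−60) = $1,647.79.

$1,647.79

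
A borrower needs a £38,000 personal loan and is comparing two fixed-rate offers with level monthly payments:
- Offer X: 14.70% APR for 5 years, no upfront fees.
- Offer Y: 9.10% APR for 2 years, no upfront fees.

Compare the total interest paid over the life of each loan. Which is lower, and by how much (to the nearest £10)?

Offer Y by £12,180

Offer X: monthly rate = 14.7%/12 = 0.0122500; payment = 38,000 × 0.0122500 / (1 − (1+0.0122500)^−60) = £898.04.
Total interest on Offer X = 60 × £898.04 − £38,000 = £15,882.40.
Offer Y: at 9.10% the monthly rate is 0.0075833, so the payment is 38,000 × 0.0075833 / (1 − 1.0075833^−24) = £1,737.76.
Total interest on Offer Y = 24 × £1,737.76 − £38,000 = £3,706.24.
Offer Y is lower by £12,176.16.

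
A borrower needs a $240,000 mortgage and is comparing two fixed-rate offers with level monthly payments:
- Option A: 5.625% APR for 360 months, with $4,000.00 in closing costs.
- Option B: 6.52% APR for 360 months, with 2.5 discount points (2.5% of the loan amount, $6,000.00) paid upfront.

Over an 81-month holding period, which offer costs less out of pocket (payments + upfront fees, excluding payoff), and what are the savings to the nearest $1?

Option A by $13,222

Option A: monthly rate = 5.625%/12 = 0.0046875; payment = 240,000 × 0.0046875 / (1 − (1+0.0046875)^−360) = $1,381.58.
Option B: at 6.52% the monthly rate is 0.0054333, so the payment is 240,000 × 0.0054333 / (1 − 1.0054333^−360) = $1,520.12.
Over 81 months: Option A costs 81 × $1,381.58 + $4,000.00 = $115,907.98; Option B costs 81 × $1,520.12 + $6,000.00 = $129,129.72.
Option A is cheaper by $129,129.72 − $115,907.98 = $13,221.74.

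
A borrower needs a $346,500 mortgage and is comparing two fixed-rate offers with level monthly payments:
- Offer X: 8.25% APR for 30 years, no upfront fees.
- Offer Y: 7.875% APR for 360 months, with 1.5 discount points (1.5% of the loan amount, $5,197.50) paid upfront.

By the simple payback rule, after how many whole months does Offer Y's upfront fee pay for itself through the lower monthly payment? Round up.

Offer X: monthly rate = 8.25%/12 = 0.0068750; payment = 346,500 × 0.0068750 / (1 − (1+0.0068750)^−360) = $2,603.14.
Offer Y: monthly rate = 7.875%/12 = 0.0065625; payment = 346,500 × 0.0065625 / (1 − (1+0.0065625)^−360) = $2,512.37.
Monthly savings = $2,603.14 − $2,512.37 = $90.77.
Break-even = $5,197.50 / $90.77 = 57.26 → 58 months.

58 months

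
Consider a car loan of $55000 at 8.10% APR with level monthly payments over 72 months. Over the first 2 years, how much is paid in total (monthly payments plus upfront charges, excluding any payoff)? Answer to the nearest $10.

$23,210

Monthly rate = 8.1%/12 = 0.0067500; payment = 55,000 × 0.0067500 / (1 − (1+0.0067500)^−72) = $967.02.
Total outlay = 24 × $967.02 = $23,208.48.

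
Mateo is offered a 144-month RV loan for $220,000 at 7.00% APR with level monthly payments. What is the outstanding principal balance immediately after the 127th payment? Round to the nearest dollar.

With monthly rate i = 7%/12 = 0.0058333, the balance after k of n payments is P · [(1+i)^n − (1+i)^k] / [(1+i)^n − 1].
(1+0.0058333)^144 = 2.31072074 and (1+0.0058333)^127 = 2.09317266, so the balance is 220,000 × (2.31072074 − 2.09317266) / (2.31072074 − 1) = $36,514.70.

$36,515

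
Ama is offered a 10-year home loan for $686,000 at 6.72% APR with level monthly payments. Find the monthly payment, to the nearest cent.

$7,866.40

Monthly rate = 6.72%/12 = 0.0056000; payment = 686,000 × 0.0056000 / (1 − (1+0.0056000)^−120) = $7,866.40.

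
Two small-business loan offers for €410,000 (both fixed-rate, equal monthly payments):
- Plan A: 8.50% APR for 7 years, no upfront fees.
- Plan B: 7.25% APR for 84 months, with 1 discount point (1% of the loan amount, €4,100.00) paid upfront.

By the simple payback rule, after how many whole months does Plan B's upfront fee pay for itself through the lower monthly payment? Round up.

17 months

Plan A: at 8.50% the monthly rate is 0.0070833, so the payment is 410,000 × 0.0070833 / (1 − 1.0070833^−84) = €6,492.96.
Plan B: at 7.25% the monthly rate is 0.0060417, so the payment is 410,000 × 0.0060417 / (1 − 1.0060417^−84) = €6,238.23.
Monthly savings = €6,492.96 − €6,238.23 = €254.73.
Break-even = €4,100.00 / €254.73 = 16.10 → 17 months.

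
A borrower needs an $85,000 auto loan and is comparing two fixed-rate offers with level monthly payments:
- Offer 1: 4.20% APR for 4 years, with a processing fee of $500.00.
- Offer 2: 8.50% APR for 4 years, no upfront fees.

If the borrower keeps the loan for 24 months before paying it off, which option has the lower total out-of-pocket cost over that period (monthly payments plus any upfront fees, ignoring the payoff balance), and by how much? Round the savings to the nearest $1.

Offer 1 by $3,538

Offer 1: monthly rate = 4.2%/12 = 0.0035000; payment = 85,000 × 0.0035000 / (1 − (1+0.0035000)^−48) = $1,926.84.
Offer 2: at 8.50% the monthly rate is 0.0070833, so the payment is 85,000 × 0.0070833 / (1 − 1.0070833^−48) = $2,095.11.
Over 24 months: Offer 1 costs 24 × $1,926.84 + $500.00 = $46,744.16; Offer 2 costs 24 × $2,095.11 = $50,282.64.
Offer 1 is cheaper by $50,282.64 − $46,744.16 = $3,538.48.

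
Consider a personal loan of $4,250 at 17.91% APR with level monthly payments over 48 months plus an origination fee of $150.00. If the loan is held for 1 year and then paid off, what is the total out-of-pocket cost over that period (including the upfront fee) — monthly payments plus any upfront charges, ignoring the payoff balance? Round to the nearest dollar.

$1,646

At 17.91% the monthly rate is 0.0149250, so the payment is 4,250 × 0.0149250 / (1 − 1.0149250^−48) = $124.64.
Total outlay = 12 × $124.64 + $150.00 = $1,645.68.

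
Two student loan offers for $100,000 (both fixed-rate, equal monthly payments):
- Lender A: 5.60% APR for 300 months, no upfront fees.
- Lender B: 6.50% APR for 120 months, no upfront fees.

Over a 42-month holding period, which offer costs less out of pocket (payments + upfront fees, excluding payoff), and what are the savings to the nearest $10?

Lender A: at 5.60% the monthly rate is 0.0046667, so the payment is 100,000 × 0.0046667 / (1 − 1.0046667^−300) = $620.07.
Lender B: at 6.50% the monthly rate is 0.0054167, so the payment is 100,000 × 0.0054167 / (1 − 1.0054167^−120) = $1,135.48.
Over 42 months: Lender A costs 42 × $620.07 = $26,042.94; Lender B costs 42 × $1,135.48 = $47,690.16.
Lender A is cheaper by $47,690.16 − $26,042.94 = $21,647.22.

Lender A by $21,650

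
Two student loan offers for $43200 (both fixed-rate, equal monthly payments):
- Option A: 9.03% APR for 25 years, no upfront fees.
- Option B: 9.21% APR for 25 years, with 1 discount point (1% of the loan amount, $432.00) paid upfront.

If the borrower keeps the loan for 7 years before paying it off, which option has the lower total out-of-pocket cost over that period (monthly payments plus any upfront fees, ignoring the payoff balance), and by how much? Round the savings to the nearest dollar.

Option A: monthly rate = 9.03%/12 = 0.0075250; payment = 43,200 × 0.0075250 / (1 − (1+0.0075250)^−300) = $363.42.
Option B: at 9.21% the monthly rate is 0.0076750, so the payment is 43,200 × 0.0076750 / (1 − 1.0076750^−300) = $368.77.
Over 84 months: Option A costs 84 × $363.42 = $30,527.28; Option B costs 84 × $368.77 + $432.00 = $31,408.68.
Option A is cheaper by $31,408.68 − $30,527.28 = $881.40.

Option A by $881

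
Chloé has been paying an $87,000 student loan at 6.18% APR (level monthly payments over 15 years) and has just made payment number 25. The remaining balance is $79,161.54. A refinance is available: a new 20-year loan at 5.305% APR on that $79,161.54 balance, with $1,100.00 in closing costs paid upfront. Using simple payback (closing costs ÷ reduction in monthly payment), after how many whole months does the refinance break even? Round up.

Current payment = 87,000 × 6.18%/12 / (1 − (1+0.0051500)^−180) = $742.64.
Refinanced payment = 79,161.54 × 0.0044208 / (1 − (1+0.0044208)^−240) = $535.86.
Monthly savings = $742.64 − $535.86 = $206.78.
Break-even = $1,100.00 / $206.78 = 5.32 → 6 months.

6 months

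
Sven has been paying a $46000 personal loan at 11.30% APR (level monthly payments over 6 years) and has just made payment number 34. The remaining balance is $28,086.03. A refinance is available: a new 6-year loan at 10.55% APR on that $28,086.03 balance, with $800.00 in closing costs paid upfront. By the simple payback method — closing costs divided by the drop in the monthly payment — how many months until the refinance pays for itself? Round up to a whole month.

3 months

Current payment = 46,000 × 11.3%/12 / (1 − (1+0.0094167)^−72) = $882.65.
Refinanced payment = 28,086.03 × 0.0087917 / (1 − (1+0.0087917)^−72) = $528.14.
Monthly savings = $882.65 − $528.14 = $354.51.
Break-even = $800.00 / $354.51 = 2.26 → 3 months.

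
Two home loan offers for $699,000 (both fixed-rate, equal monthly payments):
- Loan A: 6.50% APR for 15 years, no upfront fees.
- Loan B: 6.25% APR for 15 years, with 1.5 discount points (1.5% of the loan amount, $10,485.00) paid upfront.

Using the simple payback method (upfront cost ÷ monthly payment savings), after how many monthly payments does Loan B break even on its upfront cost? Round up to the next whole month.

110 months

Loan A: monthly rate = 6.5%/12 = 0.0054167; payment = 699,000 × 0.0054167 / (1 − (1+0.0054167)^−180) = $6,089.04.
Loan B: monthly rate = 6.25%/12 = 0.0052083; payment = 699,000 × 0.0052083 / (1 − (1+0.0052083)^−180) = $5,993.39.
Monthly savings = $6,089.04 − $5,993.39 = $95.65.
Break-even = $10,485.00 / $95.65 = 109.62 → 110 months.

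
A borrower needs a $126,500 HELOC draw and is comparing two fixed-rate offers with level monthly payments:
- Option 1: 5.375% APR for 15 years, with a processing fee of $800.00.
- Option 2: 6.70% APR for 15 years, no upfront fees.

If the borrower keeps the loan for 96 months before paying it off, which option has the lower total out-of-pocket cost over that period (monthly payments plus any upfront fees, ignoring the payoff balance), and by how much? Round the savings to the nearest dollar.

Option 1 by $7,904

Option 1: at 5.375% the monthly rate is 0.0044792, so the payment is 126,500 × 0.0044792 / (1 − 1.0044792^−180) = $1,025.24.
Option 2: at 6.70% the monthly rate is 0.0055833, so the payment is 126,500 × 0.0055833 / (1 − 1.0055833^−180) = $1,115.91.
Over 96 months: Option 1 costs 96 × $1,025.24 + $800.00 = $99,223.04; Option 2 costs 96 × $1,115.91 = $107,127.36.
Option 1 is cheaper by $107,127.36 − $99,223.04 = $7,904.32.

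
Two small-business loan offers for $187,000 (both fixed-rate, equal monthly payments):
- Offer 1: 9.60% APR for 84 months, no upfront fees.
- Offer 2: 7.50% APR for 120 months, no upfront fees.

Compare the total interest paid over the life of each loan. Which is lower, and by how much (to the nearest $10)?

Offer 1: at 9.60% the monthly rate is 0.0080000, so the payment is 187,000 × 0.0080000 / (1 − 1.0080000^−84) = $3,065.91.
Total interest on Offer 1 = 84 × $3,065.91 − $187,000 = $70,536.44.
Offer 2: at 7.50% the monthly rate is 0.0062500, so the payment is 187,000 × 0.0062500 / (1 − 1.0062500^−120) = $2,219.72.
Total interest on Offer 2 = 120 × $2,219.72 − $187,000 = $79,366.40.
Offer 1 is lower by $8,829.96.

Offer 1 by $8,830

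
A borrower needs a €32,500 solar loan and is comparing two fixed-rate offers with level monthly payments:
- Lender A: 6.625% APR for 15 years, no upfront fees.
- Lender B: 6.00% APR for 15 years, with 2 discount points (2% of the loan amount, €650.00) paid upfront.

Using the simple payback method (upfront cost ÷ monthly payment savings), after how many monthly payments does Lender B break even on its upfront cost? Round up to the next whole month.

Lender A: monthly rate = 6.625%/12 = 0.0055208; payment = 32,500 × 0.0055208 / (1 − (1+0.0055208)^−180) = €285.35.
Lender B: monthly rate = 6%/12 = 0.0050000; payment = 32,500 × 0.0050000 / (1 − (1+0.0050000)^−180) = €274.25.
Monthly savings = €285.35 − €274.25 = €11.10.
Break-even = €650.00 / €11.10 = 58.56 → 59 months.

59 months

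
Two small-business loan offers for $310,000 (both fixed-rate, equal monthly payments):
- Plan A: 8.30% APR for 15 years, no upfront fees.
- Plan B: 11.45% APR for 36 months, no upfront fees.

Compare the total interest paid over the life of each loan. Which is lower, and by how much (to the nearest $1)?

Plan B by $175,216

Plan A: at 8.30% the monthly rate is 0.0069167, so the payment is 310,000 × 0.0069167 / (1 − 1.0069167^−180) = $3,016.46.
Total interest on Plan A = 180 × $3,016.46 − $310,000 = $232,962.80.
Plan B: at 11.45% the monthly rate is 0.0095417, so the payment is 310,000 × 0.0095417 / (1 − 1.0095417^−36) = $10,215.19.
Total interest on Plan B = 36 × $10,215.19 − $310,000 = $57,746.84.
Plan B is lower by $175,215.96.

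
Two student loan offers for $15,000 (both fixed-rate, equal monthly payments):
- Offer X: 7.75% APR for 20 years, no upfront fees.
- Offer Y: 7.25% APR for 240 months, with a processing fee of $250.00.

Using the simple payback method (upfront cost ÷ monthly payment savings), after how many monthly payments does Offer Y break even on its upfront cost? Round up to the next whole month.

55 months

Offer X: at 7.75% the monthly rate is 0.0064583, so the payment is 15,000 × 0.0064583 / (1 − 1.0064583^−240) = $123.14.
Offer Y: monthly rate = 7.25%/12 = 0.0060417; payment = 15,000 × 0.0060417 / (1 − (1+0.0060417)^−240) = $118.56.
Monthly savings = $123.14 − $118.56 = $4.58.
Break-even = $250.00 / $4.58 = 54.59 → 55 months.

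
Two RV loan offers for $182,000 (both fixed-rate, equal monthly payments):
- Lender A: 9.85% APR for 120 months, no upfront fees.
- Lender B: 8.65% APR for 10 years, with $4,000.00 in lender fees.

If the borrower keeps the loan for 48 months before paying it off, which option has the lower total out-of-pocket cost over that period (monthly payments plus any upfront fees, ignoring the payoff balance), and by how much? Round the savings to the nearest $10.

Lender B by $1,710

Lender A: monthly rate = 9.85%/12 = 0.0082083; payment = 182,000 × 0.0082083 / (1 − (1+0.0082083)^−120) = $2,390.05.
Lender B: monthly rate = 8.65%/12 = 0.0072083; payment = 182,000 × 0.0072083 / (1 − (1+0.0072083)^−120) = $2,271.17.
Over 48 months: Lender A costs 48 × $2,390.05 = $114,722.40; Lender B costs 48 × $2,271.17 + $4,000.00 = $113,016.16.
Lender B is cheaper by $114,722.40 − $113,016.16 = $1,706.24.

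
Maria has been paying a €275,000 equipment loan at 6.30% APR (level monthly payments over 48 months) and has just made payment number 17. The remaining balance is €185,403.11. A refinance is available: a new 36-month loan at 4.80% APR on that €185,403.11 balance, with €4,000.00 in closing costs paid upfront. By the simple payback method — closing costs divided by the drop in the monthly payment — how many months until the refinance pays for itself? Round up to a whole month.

5 months

Current payment = 275,000 × 6.3%/12 / (1 − (1+0.0052500)^−48) = €6,496.28.
Refinanced payment = 185,403.11 × 0.0040000 / (1 − (1+0.0040000)^−36) = €5,540.06.
Monthly savings = €6,496.28 − €5,540.06 = €956.22.
Break-even = €4,000.00 / €956.22 = 4.18 → 5 months.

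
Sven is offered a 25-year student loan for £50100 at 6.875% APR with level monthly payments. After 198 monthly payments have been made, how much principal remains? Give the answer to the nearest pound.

With monthly rate i = 6.875%/12 = 0.0057292, the balance after k of n payments is P · [(1+i)^n − (1+i)^k] / [(1+i)^n − 1].
(1+0.0057292)^300 = 5.55026249 and (1+0.0057292)^198 = 3.09918089, so the balance is 50,100 × (5.55026249 − 3.09918089) / (5.55026249 − 1) = £26,987.28.

£26,987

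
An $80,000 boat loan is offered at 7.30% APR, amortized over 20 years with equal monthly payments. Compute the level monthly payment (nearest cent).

At 7.30% the monthly rate is 0.0060833, so the payment is 80,000 × 0.0060833 / (1 − 1.0060833^−240) = $634.73.

$634.73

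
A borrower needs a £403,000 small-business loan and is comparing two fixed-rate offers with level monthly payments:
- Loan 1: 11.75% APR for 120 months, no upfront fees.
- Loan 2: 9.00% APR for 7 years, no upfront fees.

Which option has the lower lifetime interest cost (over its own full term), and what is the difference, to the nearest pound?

Loan 2 by £142,207

Loan 1: monthly rate = 11.75%/12 = 0.0097917; payment = 403,000 × 0.0097917 / (1 − (1+0.0097917)^−120) = £5,723.79.
Total interest on Loan 1 = 120 × £5,723.79 − £403,000 = £283,854.80.
Loan 2: at 9.00% the monthly rate is 0.0075000, so the payment is 403,000 × 0.0075000 / (1 − 1.0075000^−84) = £6,483.90.
Total interest on Loan 2 = 84 × £6,483.90 − £403,000 = £141,647.60.
Loan 2 is lower by £142,207.20.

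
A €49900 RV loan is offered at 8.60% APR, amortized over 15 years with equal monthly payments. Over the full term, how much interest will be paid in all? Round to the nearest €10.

€39,080

At 8.60% the monthly rate is 0.0071667, so the payment is 49,900 × 0.0071667 / (1 − 1.0071667^−180) = €494.31.
Total paid = 180 × €494.31 = €88,975.80; interest = €88,975.80 − €49,900 = €39,075.80.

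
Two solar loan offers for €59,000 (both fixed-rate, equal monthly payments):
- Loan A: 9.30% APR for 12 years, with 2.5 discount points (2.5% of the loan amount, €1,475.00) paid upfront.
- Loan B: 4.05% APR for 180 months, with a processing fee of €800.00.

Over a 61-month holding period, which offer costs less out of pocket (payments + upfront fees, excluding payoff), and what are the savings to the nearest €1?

Loan A: monthly rate = 9.3%/12 = 0.0077500; payment = 59,000 × 0.0077500 / (1 − (1+0.0077500)^−144) = €681.45.
Loan B: monthly rate = 4.05%/12 = 0.0033750; payment = 59,000 × 0.0033750 / (1 − (1+0.0033750)^−180) = €437.90.
Over 61 months: Loan A costs 61 × €681.45 + €1,475.00 = €43,043.45; Loan B costs 61 × €437.90 + €800.00 = €27,511.90.
Loan B is cheaper by €43,043.45 − €27,511.90 = €15,531.55.

Loan B by €15,532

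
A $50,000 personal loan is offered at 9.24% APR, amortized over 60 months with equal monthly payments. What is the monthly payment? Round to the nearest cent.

$1,043.75

At 9.24% the monthly rate is 0.0077000, so the payment is 50,000 × 0.0077000 / (1 − 1.0077000^−60) = $1,043.75.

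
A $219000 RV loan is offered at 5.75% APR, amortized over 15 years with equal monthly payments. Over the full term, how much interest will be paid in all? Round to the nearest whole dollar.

$108,348

Monthly rate = 5.75%/12 = 0.0047917; payment = 219,000 × 0.0047917 / (1 − (1+0.0047917)^−180) = $1,818.60.
Total paid = 180 × $1,818.60 = $327,348.00; interest = $327,348.00 − $219,000 = $108,348.00.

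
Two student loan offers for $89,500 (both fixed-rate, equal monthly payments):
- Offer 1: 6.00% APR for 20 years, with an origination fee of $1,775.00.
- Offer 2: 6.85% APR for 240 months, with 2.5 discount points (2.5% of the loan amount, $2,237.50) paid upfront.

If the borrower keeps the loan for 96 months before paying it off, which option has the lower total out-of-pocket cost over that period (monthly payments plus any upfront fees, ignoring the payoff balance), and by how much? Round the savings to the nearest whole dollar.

Offer 1: monthly rate = 6%/12 = 0.0050000; payment = 89,500 × 0.0050000 / (1 − (1+0.0050000)^−240) = $641.21.
Offer 2: monthly rate = 6.85%/12 = 0.0057083; payment = 89,500 × 0.0057083 / (1 − (1+0.0057083)^−240) = $685.86.
Over 96 months: Offer 1 costs 96 × $641.21 + $1,775.00 = $63,331.16; Offer 2 costs 96 × $685.86 + $2,237.50 = $68,080.06.
Offer 1 is cheaper by $68,080.06 − $63,331.16 = $4,748.90.

Offer 1 by $4,749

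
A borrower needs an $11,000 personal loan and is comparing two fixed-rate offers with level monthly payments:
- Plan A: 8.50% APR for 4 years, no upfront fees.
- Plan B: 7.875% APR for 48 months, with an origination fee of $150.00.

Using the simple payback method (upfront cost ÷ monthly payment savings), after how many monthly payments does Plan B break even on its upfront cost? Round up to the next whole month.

47 months

Plan A: at 8.50% the monthly rate is 0.0070833, so the payment is 11,000 × 0.0070833 / (1 − 1.0070833^−48) = $271.13.
Plan B: monthly rate = 7.875%/12 = 0.0065625; payment = 11,000 × 0.0065625 / (1 − (1+0.0065625)^−48) = $267.90.
Monthly savings = $271.13 − $267.90 = $3.23.
Break-even = $150.00 / $3.23 = 46.44 → 47 months.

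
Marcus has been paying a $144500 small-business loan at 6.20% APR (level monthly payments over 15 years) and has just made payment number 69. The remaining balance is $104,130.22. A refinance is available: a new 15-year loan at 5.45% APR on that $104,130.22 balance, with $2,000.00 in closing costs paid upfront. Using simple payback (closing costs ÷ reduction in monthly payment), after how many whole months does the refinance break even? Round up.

6 months

Current payment = 144,500 × 6.2%/12 / (1 − (1+0.0051667)^−180) = $1,235.04.
Refinanced payment = 104,130.22 × 0.0045417 / (1 − (1+0.0045417)^−180) = $848.07.
Monthly savings = $1,235.04 − $848.07 = $386.97.
Break-even = $2,000.00 / $386.97 = 5.17 → 6 months.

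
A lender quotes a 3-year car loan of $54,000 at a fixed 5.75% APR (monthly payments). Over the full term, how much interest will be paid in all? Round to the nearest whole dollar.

$4,920

At 5.75% the monthly rate is 0.0047917, so the payment is 54,000 × 0.0047917 / (1 − 1.0047917^−36) = $1,636.67.
Total paid = 36 × $1,636.67 = $58,920.12; interest = $58,920.12 − $54,000 = $4,920.12.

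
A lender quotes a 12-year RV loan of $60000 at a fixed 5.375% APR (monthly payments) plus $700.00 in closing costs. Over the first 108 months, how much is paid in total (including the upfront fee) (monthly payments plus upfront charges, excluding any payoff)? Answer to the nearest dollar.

Monthly rate = 5.375%/12 = 0.0044792; payment = 60,000 × 0.0044792 / (1 − (1+0.0044792)^−144) = $566.29.
Total outlay = 108 × $566.29 + $700.00 = $61,859.32.

$61,859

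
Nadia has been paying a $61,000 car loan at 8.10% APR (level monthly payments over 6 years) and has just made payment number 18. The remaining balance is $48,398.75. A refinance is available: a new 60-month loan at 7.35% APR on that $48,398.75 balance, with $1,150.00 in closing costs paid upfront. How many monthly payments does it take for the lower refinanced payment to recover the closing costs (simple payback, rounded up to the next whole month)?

Current payment = 61,000 × 8.1%/12 / (1 − (1+0.0067500)^−72) = $1,072.51.
Refinanced payment = 48,398.75 × 0.0061250 / (1 − (1+0.0061250)^−60) = $966.37.
Monthly savings = $1,072.51 − $966.37 = $106.14.
Break-even = $1,150.00 / $106.14 = 10.83 → 11 months.

11 months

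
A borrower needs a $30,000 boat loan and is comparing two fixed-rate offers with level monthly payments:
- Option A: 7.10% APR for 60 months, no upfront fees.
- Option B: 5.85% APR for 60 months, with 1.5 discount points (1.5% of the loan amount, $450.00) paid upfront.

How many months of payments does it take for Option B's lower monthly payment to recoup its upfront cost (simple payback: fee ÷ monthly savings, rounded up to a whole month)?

26 months

Option A: at 7.10% the monthly rate is 0.0059167, so the payment is 30,000 × 0.0059167 / (1 − 1.0059167^−60) = $595.45.
Option B: at 5.85% the monthly rate is 0.0048750, so the payment is 30,000 × 0.0048750 / (1 − 1.0048750^−60) = $577.89.
Monthly savings = $595.45 − $577.89 = $17.56.
Break-even = $450.00 / $17.56 = 25.63 → 26 months.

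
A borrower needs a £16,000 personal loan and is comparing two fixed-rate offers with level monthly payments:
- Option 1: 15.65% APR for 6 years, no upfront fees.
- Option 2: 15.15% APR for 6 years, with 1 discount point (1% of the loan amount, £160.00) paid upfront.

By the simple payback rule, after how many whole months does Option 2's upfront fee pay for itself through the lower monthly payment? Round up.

Option 1: at 15.65% the monthly rate is 0.0130417, so the payment is 16,000 × 0.0130417 / (1 − 1.0130417^−72) = £343.99.
Option 2: at 15.15% the monthly rate is 0.0126250, so the payment is 16,000 × 0.0126250 / (1 − 1.0126250^−72) = £339.62.
Monthly savings = £343.99 − £339.62 = £4.37.
Break-even = £160.00 / £4.37 = 36.61 → 37 months.

37 months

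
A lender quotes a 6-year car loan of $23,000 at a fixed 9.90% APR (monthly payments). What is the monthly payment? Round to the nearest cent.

$424.94

At 9.90% the monthly rate is 0.0082500, so the payment is 23,000 × 0.0082500 / (1 − 1.0082500^−72) = $424.94.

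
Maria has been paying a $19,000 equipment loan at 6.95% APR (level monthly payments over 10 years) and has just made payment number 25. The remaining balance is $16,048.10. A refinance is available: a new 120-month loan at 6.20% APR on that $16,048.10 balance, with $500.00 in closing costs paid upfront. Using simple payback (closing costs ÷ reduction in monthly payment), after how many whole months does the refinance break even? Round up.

13 months

Current payment = 19,000 × 6.95%/12 / (1 − (1+0.0057917)^−120) = $220.12.
Refinanced payment = 16,048.10 × 0.0051667 / (1 − (1+0.0051667)^−120) = $179.78.
Monthly savings = $220.12 − $179.78 = $40.34.
Break-even = $500.00 / $40.34 = 12.39 → 13 months.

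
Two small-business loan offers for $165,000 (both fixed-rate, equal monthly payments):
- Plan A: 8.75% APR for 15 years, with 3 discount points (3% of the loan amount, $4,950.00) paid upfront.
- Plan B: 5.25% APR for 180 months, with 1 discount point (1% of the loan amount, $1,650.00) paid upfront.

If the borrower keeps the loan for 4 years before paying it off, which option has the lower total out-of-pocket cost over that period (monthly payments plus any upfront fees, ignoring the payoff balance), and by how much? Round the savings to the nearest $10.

Plan B by $18,790

Plan A: at 8.75% the monthly rate is 0.0072917, so the payment is 165,000 × 0.0072917 / (1 − 1.0072917^−180) = $1,649.09.
Plan B: monthly rate = 5.25%/12 = 0.0043750; payment = 165,000 × 0.0043750 / (1 − (1+0.0043750)^−180) = $1,326.40.
Over 48 months: Plan A costs 48 × $1,649.09 + $4,950.00 = $84,106.32; Plan B costs 48 × $1,326.40 + $1,650.00 = $65,317.20.
Plan B is cheaper by $84,106.32 − $65,317.20 = $18,789.12.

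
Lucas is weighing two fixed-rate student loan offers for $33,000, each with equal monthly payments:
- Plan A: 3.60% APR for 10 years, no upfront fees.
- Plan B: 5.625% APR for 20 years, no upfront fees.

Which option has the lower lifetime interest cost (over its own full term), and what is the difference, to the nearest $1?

Plan A: at 3.60% the monthly rate is 0.0030000, so the payment is 33,000 × 0.0030000 / (1 − 1.0030000^−120) = $327.87.
Total interest on Plan A = 120 × $327.87 − $33,000 = $6,344.40.
Plan B: monthly rate = 5.625%/12 = 0.0046875; payment = 33,000 × 0.0046875 / (1 − (1+0.0046875)^−240) = $229.34.
Total interest on Plan B = 240 × $229.34 − $33,000 = $22,041.60.
Plan A is lower by $15,697.20.

Plan A by $15,697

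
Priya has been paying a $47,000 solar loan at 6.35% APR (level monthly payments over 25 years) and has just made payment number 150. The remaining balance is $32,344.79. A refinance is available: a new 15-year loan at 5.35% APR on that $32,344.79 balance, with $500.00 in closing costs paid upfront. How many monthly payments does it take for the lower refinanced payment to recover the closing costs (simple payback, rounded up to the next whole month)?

10 months

Current payment = 47,000 × 6.35%/12 / (1 − (1+0.0052917)^−300) = $312.96.
Refinanced payment = 32,344.79 × 0.0044583 / (1 − (1+0.0044583)^−180) = $261.72.
Monthly savings = $312.96 − $261.72 = $51.24.
Break-even = $500.00 / $51.24 = 9.76 → 10 months.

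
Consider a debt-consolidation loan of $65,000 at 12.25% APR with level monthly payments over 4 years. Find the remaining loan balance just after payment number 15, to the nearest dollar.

$47,974

With monthly rate i = 12.25%/12 = 0.0102083, the balance after k of n payments is P · [(1+i)^n − (1+i)^k] / [(1+i)^n − 1].
(1+0.0102083)^48 = 1.62826633 and (1+0.0102083)^15 = 1.16456625, so the balance is 65,000 × (1.62826633 − 1.16456625) / (1.62826633 − 1) = $47,974.09.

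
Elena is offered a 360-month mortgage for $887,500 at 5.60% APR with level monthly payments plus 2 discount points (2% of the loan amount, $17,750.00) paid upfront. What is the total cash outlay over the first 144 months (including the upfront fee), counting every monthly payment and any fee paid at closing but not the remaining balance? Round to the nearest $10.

Monthly rate = 5.6%/12 = 0.0046667; payment = 887,500 × 0.0046667 / (1 − (1+0.0046667)^−360) = $5,094.95.
Total outlay = 144 × $5,094.95 + $17,750.00 = $751,422.80.

$751,420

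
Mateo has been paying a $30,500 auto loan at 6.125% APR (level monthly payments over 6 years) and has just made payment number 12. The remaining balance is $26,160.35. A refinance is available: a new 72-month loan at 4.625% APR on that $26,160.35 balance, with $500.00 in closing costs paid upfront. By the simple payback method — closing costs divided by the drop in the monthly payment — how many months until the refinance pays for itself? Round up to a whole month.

Current payment = 30,500 × 6.125%/12 / (1 − (1+0.0051042)^−72) = $507.27.
Refinanced payment = 26,160.35 × 0.0038542 / (1 − (1+0.0038542)^−72) = $416.78.
Monthly savings = $507.27 − $416.78 = $90.49.
Break-even = $500.00 / $90.49 = 5.53 → 6 months.

6 months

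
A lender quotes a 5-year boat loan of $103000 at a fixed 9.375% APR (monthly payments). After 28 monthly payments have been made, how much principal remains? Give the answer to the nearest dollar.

With monthly rate i = 9.375%/12 = 0.0078125, the balance after k of n payments is P · [(1+i)^n − (1+i)^k] / [(1+i)^n − 1].
(1+0.0078125)^60 = 1.59508723 and (1+0.0078125)^28 = 1.24346263, so the balance is 103,000 × (1.59508723 − 1.24346263) / (1.59508723 − 1) = $60,860.55.

$60,861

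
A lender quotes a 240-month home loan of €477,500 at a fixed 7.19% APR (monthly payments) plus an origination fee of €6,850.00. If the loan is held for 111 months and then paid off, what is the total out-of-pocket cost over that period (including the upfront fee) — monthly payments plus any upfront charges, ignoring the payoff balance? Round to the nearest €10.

€423,840

Monthly rate = 7.19%/12 = 0.0059917; payment = 477,500 × 0.0059917 / (1 − (1+0.0059917)^−240) = €3,756.71.
Total outlay = 111 × €3,756.71 + €6,850.00 = €423,844.81.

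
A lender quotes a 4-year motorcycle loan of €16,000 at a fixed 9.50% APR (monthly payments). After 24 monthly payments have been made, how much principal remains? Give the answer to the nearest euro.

With monthly rate i = 9.5%/12 = 0.0079167, the balance after k of n payments is P · [(1+i)^n − (1+i)^k] / [(1+i)^n − 1].
(1+0.0079167)^48 = 1.46009825 and (1+0.0079167)^24 = 1.20834525, so the balance is 16,000 × (1.46009825 − 1.20834525) / (1.46009825 − 1) = €8,754.76.

€8,755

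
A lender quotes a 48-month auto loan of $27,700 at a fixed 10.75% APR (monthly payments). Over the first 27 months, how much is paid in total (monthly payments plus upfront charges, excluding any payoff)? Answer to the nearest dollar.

Monthly rate = 10.75%/12 = 0.0089583; payment = 27,700 × 0.0089583 / (1 − (1+0.0089583)^−48) = $712.56.
Total outlay = 27 × $712.56 = $19,239.12.

$19,239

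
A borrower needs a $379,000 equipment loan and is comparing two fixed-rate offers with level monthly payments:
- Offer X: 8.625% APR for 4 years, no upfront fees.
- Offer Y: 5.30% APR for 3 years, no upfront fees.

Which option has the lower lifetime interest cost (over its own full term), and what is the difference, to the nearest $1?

Offer Y by $38,713

Offer X: monthly rate = 8.625%/12 = 0.0071875; payment = 379,000 × 0.0071875 / (1 − (1+0.0071875)^−48) = $9,364.09.
Total interest on Offer X = 48 × $9,364.09 − $379,000 = $70,476.32.
Offer Y: monthly rate = 5.3%/12 = 0.0044167; payment = 379,000 × 0.0044167 / (1 − (1+0.0044167)^−36) = $11,410.09.
Total interest on Offer Y = 36 × $11,410.09 − $379,000 = $31,763.24.
Offer Y is lower by $38,713.08.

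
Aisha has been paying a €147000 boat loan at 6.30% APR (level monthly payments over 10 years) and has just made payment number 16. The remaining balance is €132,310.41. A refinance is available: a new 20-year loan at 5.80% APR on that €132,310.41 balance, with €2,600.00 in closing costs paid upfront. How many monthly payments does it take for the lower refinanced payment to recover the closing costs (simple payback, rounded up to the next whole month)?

Current payment = 147,000 × 6.3%/12 / (1 − (1+0.0052500)^−120) = €1,654.24.
Refinanced payment = 132,310.41 × 0.0048333 / (1 − (1+0.0048333)^−240) = €932.71.
Monthly savings = €1,654.24 − €932.71 = €721.53.
Break-even = €2,600.00 / €721.53 = 3.60 → 4 months.

4 months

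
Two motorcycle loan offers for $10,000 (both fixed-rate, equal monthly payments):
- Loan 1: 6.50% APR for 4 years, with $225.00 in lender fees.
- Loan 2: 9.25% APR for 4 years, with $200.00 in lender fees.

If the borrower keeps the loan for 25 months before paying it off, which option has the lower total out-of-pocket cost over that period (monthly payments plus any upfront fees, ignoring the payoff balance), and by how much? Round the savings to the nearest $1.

Loan 1 by $297

Loan 1: monthly rate = 6.5%/12 = 0.0054167; payment = 10,000 × 0.0054167 / (1 − (1+0.0054167)^−48) = $237.15.
Loan 2: monthly rate = 9.25%/12 = 0.0077083; payment = 10,000 × 0.0077083 / (1 − (1+0.0077083)^−48) = $250.04.
Over 25 months: Loan 1 costs 25 × $237.15 + $225.00 = $6,153.75; Loan 2 costs 25 × $250.04 + $200.00 = $6,451.00.
Loan 1 is cheaper by $6,451.00 − $6,153.75 = $297.25.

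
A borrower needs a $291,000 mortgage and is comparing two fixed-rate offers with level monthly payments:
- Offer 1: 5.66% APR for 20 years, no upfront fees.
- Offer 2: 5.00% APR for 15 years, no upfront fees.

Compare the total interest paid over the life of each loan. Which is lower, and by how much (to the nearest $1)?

Offer 1: at 5.66% the monthly rate is 0.0047167, so the payment is 291,000 × 0.0047167 / (1 − 1.0047167^−240) = $2,028.14.
Total interest on Offer 1 = 240 × $2,028.14 − $291,000 = $195,753.60.
Offer 2: monthly rate = 5%/12 = 0.0041667; payment = 291,000 × 0.0041667 / (1 − (1+0.0041667)^−180) = $2,301.21.
Total interest on Offer 2 = 180 × $2,301.21 − $291,000 = $123,217.80.
Offer 2 is lower by $72,535.80.

Offer 2 by $72,536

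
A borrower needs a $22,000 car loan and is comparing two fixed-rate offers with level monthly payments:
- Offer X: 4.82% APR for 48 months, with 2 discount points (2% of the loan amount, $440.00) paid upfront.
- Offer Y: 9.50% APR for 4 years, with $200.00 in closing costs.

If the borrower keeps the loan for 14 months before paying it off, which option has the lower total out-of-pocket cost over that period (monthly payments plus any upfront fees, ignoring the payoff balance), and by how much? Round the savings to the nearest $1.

Offer X: monthly rate = 4.82%/12 = 0.0040167; payment = 22,000 × 0.0040167 / (1 − (1+0.0040167)^−48) = $504.85.
Offer Y: monthly rate = 9.5%/12 = 0.0079167; payment = 22,000 × 0.0079167 / (1 − (1+0.0079167)^−48) = $552.71.
Over 14 months: Offer X costs 14 × $504.85 + $440.00 = $7,507.90; Offer Y costs 14 × $552.71 + $200.00 = $7,937.94.
Offer X is cheaper by $7,937.94 − $7,507.90 = $430.04.

Offer X by $430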